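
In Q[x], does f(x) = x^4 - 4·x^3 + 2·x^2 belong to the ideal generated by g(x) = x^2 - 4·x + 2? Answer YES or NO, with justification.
YES

In Q[x] the ideal (g) consists of all multiples of g, so f ∈ (g) iff g | f, i.e. iff the remainder of f on division by g is 0. Divide f by g (g is monic, so eliminate the leading term of the running remainder at each step):
  leading term x^4: subtract (x^2)·g(x) = x^4 - 4·x^3 + 2·x^2, leaving 0
The remainder is 0, so f(x) = g(x) · h(x) with h(x) = x^2. Hence g | f, i.e. f ∈ (g).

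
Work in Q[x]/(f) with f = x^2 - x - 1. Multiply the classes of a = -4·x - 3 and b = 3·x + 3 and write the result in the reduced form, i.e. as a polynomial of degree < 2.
a · b ≡ -33·x - 21 (mod f(x))

First multiply in Q[x] without reducing: a · b = -12·x^2 - 21·x - 9. Now divide by f(x) = x^2 - x - 1, eliminating the leading term at each step:
  leading term -12·x^2: subtract (-12)·f(x) = -12·x^2 + 12·x + 12, leaving -33·x - 21
The degree is now < 2, so this is the remainder. Hence a · b ≡ -33·x - 21 in Q[x]/(f).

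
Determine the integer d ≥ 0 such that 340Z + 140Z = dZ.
In the PID Z, (a, b) is generated by gcd(a, b). Compute gcd(340, 140) with the extended Euclidean algorithm, tracking rows (r, s, t) with s·340 + t·140 = r:
  row A: (340, 1, 0)   [1·340 + 0·140 = 340]
  row B: (140, 0, 1)   [0·340 + 1·140 = 140]
  340 = 2·140 + 60   → row C = row A − 2·row B = (60, 1, −2)   [check: 1·340 − 2·140 = 60]
  140 = 2·60 + 20   → row D = row B − 2·row C = (20, −2, 5)   [check: −2·340 + 5·140 = 20]
  60 = 3·20 + 0   → remainder 0, stop. gcd = 20 (last nonzero row D).
So gcd(340, 140) = 20, with Bézout identity −2·340 + 5·140 = 20. Containment (⊇): the Bézout identity exhibits 20 as an element of (340, 140), giving (20) ⊆ (340, 140). Containment (⊆): since 20 | 340 and 20 | 140 (340 = 20·17, 140 = 20·7), every Z-linear combination of 340 and 140 is divisible by 20, so (340, 140) ⊆ (20). Therefore (340, 140) = (20), d = 20.

Final answer: (340, 140) = (20); d = 20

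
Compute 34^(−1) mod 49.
34^(−1) ≡ 13 (mod 49)

Apply the extended Euclidean algorithm to (49, 34), tracking rows (r, s, t) with s·49 + t·34 = r. Each division r_prev = q·r_cur + r_new produces the new row as (previous row) − q·(current row):
  row A: (49, 1, 0)   [1·49 + 0·34 = 49]
  row B: (34, 0, 1)   [0·49 + 1·34 = 34]
  49 = 1·34 + 15   → row C = row A − 1·row B = (15, 1, −1)   [check: 1·49 − 1·34 = 15]
  34 = 2·15 + 4   → row D = row B − 2·row C = (4, −2, 3)   [check: −2·49 + 3·34 = 4]
  15 = 3·4 + 3   → row E = row C − 3·row D = (3, 7, −10)   [check: 7·49 − 10·34 = 3]
  4 = 1·3 + 1   → row F = row D − 1·row E = (1, −9, 13)   [check: −9·49 + 13·34 = 1]
  3 = 3·1 + 0   → remainder 0, stop. gcd = 1 (last nonzero row F).
The gcd is 1, so 34 is invertible mod 49. The last nonzero row gives −9·49 + 13·34 = 1, so t = 13. So 34^(−1) ≡ 13 (mod 49). Verify: 34 · 13 = 442 ≡ 1 (mod 49). ✓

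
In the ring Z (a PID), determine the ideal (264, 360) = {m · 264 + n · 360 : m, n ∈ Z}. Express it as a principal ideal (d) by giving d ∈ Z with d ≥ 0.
In the PID Z, (a, b) is generated by gcd(a, b). Compute gcd(360, 264) with the extended Euclidean algorithm, tracking rows (r, s, t) with s·360 + t·264 = r:
  row A: (360, 1, 0)   [1·360 + 0·264 = 360]
  row B: (264, 0, 1)   [0·360 + 1·264 = 264]
  360 = 1·264 + 96   → row C = row A − 1·row B = (96, 1, −1)   [check: 1·360 − 1·264 = 96]
  264 = 2·96 + 72   → row D = row B − 2·row C = (72, −2, 3)   [check: −2·360 + 3·264 = 72]
  96 = 1·72 + 24   → row E = row C − 1·row D = (24, 3, −4)   [check: 3·360 − 4·264 = 24]
  72 = 3·24 + 0   → remainder 0, stop. gcd = 24 (last nonzero row E).
So gcd(264, 360) = 24, with Bézout identity 3·360 − 4·264 = 24. Containment (⊇): the Bézout identity exhibits 24 as an element of (264, 360), giving (24) ⊆ (264, 360). Containment (⊆): since 24 | 264 and 24 | 360 (264 = 24·11, 360 = 24·15), every Z-linear combination of 264 and 360 is divisible by 24, so (264, 360) ⊆ (24). Therefore (264, 360) = (24), d = 24.

Final answer: (264, 360) = (24); d = 24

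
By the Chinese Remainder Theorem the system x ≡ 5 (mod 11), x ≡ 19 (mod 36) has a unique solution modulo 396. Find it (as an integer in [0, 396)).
The moduli 11, 36 are pairwise coprime, so by the CRT there is a unique solution mod 11·36 = 396.
Solve by successive substitution. Start with x ≡ 5 (mod 11).
  Combine with x ≡ 19 (mod 36): write x = 5 + 11·t and require 5 + 11·t ≡ 19 (mod 36), i.e. 11·t ≡ 19 − 5 ≡ 14 (mod 36). Since 11^(−1) ≡ 23 (mod 36), t ≡ 23·14 ≡ 34 (mod 36). So x ≡ 5 + 11·34 = 379 (mod 396).
Unique solution in [0, 396): x = 379.

Final answer: x ≡ 379 (mod 396); the representative in [0, 396) is 379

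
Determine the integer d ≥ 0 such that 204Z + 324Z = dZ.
(204, 324) = (12); d = 12

In the PID Z, (a, b) is generated by gcd(a, b). Compute gcd(324, 204) with the extended Euclidean algorithm, tracking rows (r, s, t) with s·324 + t·204 = r:
  row A: (324, 1, 0)   [1·324 + 0·204 = 324]
  row B: (204, 0, 1)   [0·324 + 1·204 = 204]
  324 = 1·204 + 120   → row C = row A − 1·row B = (120, 1, −1)   [check: 1·324 − 1·204 = 120]
  204 = 1·120 + 84   → row D = row B − 1·row C = (84, −1, 2)   [check: −1·324 + 2·204 = 84]
  120 = 1·84 + 36   → row E = row C − 1·row D = (36, 2, −3)   [check: 2·324 − 3·204 = 36]
  84 = 2·36 + 12   → row F = row D − 2·row E = (12, −5, 8)   [check: −5·324 + 8·204 = 12]
  36 = 3·12 + 0   → remainder 0, stop. gcd = 12 (last nonzero row F).
So gcd(204, 324) = 12, with Bézout identity −5·324 + 8·204 = 12. Containment (⊇): the Bézout identity exhibits 12 as an element of (204, 324), giving (12) ⊆ (204, 324). Containment (⊆): since 12 | 204 and 12 | 324 (204 = 12·17, 324 = 12·27), every Z-linear combination of 204 and 324 is divisible by 12, so (204, 324) ⊆ (12). Therefore (204, 324) = (12), d = 12.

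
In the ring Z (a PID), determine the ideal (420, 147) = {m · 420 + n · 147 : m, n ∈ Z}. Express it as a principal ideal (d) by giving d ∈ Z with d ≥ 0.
(420, 147) = (21); d = 21

In the PID Z, (a, b) is generated by gcd(a, b). Compute gcd(420, 147) with the extended Euclidean algorithm, tracking rows (r, s, t) with s·420 + t·147 = r:
  row A: (420, 1, 0)   [1·420 + 0·147 = 420]
  row B: (147, 0, 1)   [0·420 + 1·147 = 147]
  420 = 2·147 + 126   → row C = row A − 2·row B = (126, 1, −2)   [check: 1·420 − 2·147 = 126]
  147 = 1·126 + 21   → row D = row B − 1·row C = (21, −1, 3)   [check: −1·420 + 3·147 = 21]
  126 = 6·21 + 0   → remainder 0, stop. gcd = 21 (last nonzero row D).
So gcd(420, 147) = 21, with Bézout identity −1·420 + 3·147 = 21. Containment (⊇): the Bézout identity exhibits 21 as an element of (420, 147), giving (21) ⊆ (420, 147). Containment (⊆): since 21 | 420 and 21 | 147 (420 = 21·20, 147 = 21·7), every Z-linear combination of 420 and 147 is divisible by 21, so (420, 147) ⊆ (21). Therefore (420, 147) = (21), d = 21.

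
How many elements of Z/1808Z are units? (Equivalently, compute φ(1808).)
Z/1808Z has φ(1808) = 896 units

An element a ∈ Z/1808Z is a unit iff gcd(a, 1808) = 1, so the number of units is φ(1808). φ is multiplicative, with φ(p^e) = p^e − p^(e−1). Factorise 1808 = 2^4 · 113. Then
  φ(1808) = (2^4 − 2^3) · (113 − 1) = 8 · 112 = 896.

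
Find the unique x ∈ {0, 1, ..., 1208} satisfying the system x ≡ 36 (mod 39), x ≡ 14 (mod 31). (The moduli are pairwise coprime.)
x ≡ 231 (mod 1209); the representative in [0, 1209) is 231

The moduli 39, 31 are pairwise coprime, so by the CRT there is a unique solution mod 39·31 = 1209.
Solve by successive substitution. Start with x ≡ 36 (mod 39).
  Combine with x ≡ 14 (mod 31): write x = 36 + 39·t and require 36 + 39·t ≡ 14 (mod 31), i.e. 39·t ≡ 14 − 36 ≡ 9 (mod 31). Since 39^(−1) ≡ 4 (mod 31) (39 ≡ 8 (mod 31)), t ≡ 4·9 ≡ 5 (mod 31). So x ≡ 36 + 39·5 = 231 (mod 1209).
Unique solution in [0, 1209): x = 231.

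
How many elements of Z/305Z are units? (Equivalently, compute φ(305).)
Z/305Z has φ(305) = 240 units

An element a ∈ Z/305Z is a unit iff gcd(a, 305) = 1, so the number of units is φ(305). φ is multiplicative, with φ(p^e) = p^e − p^(e−1). Factorise 305 = 5 · 61. Then
  φ(305) = (5 − 1) · (61 − 1) = 4 · 60 = 240.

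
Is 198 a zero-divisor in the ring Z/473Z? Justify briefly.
gcd(198, 473) = 11 > 1, so 198 is not a unit in Z/473Z. In Z/nZ every nonzero non-unit is a zero-divisor: explicitly, take b = 473/gcd = 43 ≠ 0 (mod 473); then 198·43 = 8514 = 18·473, i.e. 198·43 ≡ 0 (mod 473). So 198 is a zero-divisor.

Final answer: YES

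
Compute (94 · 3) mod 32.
Reduce the factors first: 94 ≡ 30 (mod 32), so 94 · 3 ≡ 30 · 3 (mod 32). 30 · 3 = 90. Dividing by 32: 90 = 2·32 + 26. So (94 · 3) mod 32 = 26.

Final answer: 26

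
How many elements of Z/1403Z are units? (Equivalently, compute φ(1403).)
Z/1403Z has φ(1403) = 1320 units

An element a ∈ Z/1403Z is a unit iff gcd(a, 1403) = 1, so the number of units is φ(1403). φ is multiplicative, with φ(p^e) = p^e − p^(e−1). Factorise 1403 = 23 · 61. Then
  φ(1403) = (23 − 1) · (61 − 1) = 22 · 60 = 1320.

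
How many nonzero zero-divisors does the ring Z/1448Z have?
Z/1448Z has 727 nonzero zero-divisors

In Z/1448Z each nonzero element is either a unit (gcd with 1448 is 1) or a zero-divisor (gcd > 1). The number of units is φ(1448): factorise 1448 = 2^3 · 181, so φ(1448) = (2^3 − 2^2) · (181 − 1) = 4 · 180 = 720. The nonzero elements number 1448 − 1 = 1447. Hence the nonzero zero-divisors number 1447 − 720 = 727.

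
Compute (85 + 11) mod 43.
10

Reduce the summands first: 85 ≡ 42 (mod 43), so 85 + 11 ≡ 42 + 11 (mod 43). 42 + 11 = 53; 53 = 1·43 + 10, so (85 + 11) mod 43 = 10.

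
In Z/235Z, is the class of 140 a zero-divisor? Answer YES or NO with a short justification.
gcd(140, 235) = 5 > 1, so 140 is not a unit in Z/235Z. In Z/nZ every nonzero non-unit is a zero-divisor: explicitly, take b = 235/gcd = 47 ≠ 0 (mod 235); then 140·47 = 6580 = 28·235, i.e. 140·47 ≡ 0 (mod 235). So 140 is a zero-divisor.

Final answer: YES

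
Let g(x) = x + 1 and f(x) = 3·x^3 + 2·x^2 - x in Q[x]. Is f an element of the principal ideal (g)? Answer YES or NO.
In Q[x] the ideal (g) consists of all multiples of g, so f ∈ (g) iff g | f, i.e. iff the remainder of f on division by g is 0. Divide f by g (g is monic, so eliminate the leading term of the running remainder at each step):
  leading term 3·x^3: subtract (3·x^2)·g(x) = 3·x^3 + 3·x^2, leaving -x^2 - x
  leading term -x^2: subtract (-x)·g(x) = -x^2 - x, leaving 0
The remainder is 0, so f(x) = g(x) · h(x) with h(x) = 3·x^2 - x. Hence g | f, i.e. f ∈ (g).

Final answer: YES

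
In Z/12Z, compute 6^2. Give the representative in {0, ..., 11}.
Use repeated squaring. Binary(2) = 10. Walk through the bits of the exponent 2 left-to-right: at each bit after the leading one, square the running value, then multiply by 6 if the bit is 1 (always reducing mod 12):
  bit 1 = 1 (leading): start with 6.
  bit 2 = 0: square 6^2 = 36 ≡ 0 (mod 12).
Final value: 6^2 ≡ 0 (mod 12).

Final answer: 0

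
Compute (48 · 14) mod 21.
Reduce the factors first: 48 ≡ 6 (mod 21), so 48 · 14 ≡ 6 · 14 (mod 21). 6 · 14 = 84. Dividing by 21: 84 = 4·21 + 0. So (48 · 14) mod 21 = 0.

Final answer: 0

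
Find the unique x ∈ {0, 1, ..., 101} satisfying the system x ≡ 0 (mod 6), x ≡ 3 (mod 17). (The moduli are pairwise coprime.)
x ≡ 54 (mod 102); the representative in [0, 102) is 54

The moduli 6, 17 are pairwise coprime, so by the CRT there is a unique solution mod 6·17 = 102.
Solve by successive substitution. Start with x ≡ 0 (mod 6).
  Combine with x ≡ 3 (mod 17): write x = 6·t and require 6·t ≡ 3 (mod 17). Since 6^(−1) ≡ 3 (mod 17), t ≡ 3·3 ≡ 9 (mod 17). So x ≡ 6·9 = 54 (mod 102).
Unique solution in [0, 102): x = 54.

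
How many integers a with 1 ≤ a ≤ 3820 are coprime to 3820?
1520

The number of a ∈ {1, ..., 3820} with gcd(a, 3820) = 1 is by definition Euler's totient φ(3820). φ is multiplicative, with φ(p^e) = p^e − p^(e−1). Factorise 3820 = 2^2 · 5 · 191. Then
  φ(3820) = (2^2 − 2^1) · (5 − 1) · (191 − 1) = 2 · 4 · 190 = 1520.
So there are 1520 such integers.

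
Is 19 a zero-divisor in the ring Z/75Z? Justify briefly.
gcd(19, 75) = 1, so 19 is a unit in Z/75Z (it has a multiplicative inverse). A unit cannot be a zero-divisor: if 19·b ≡ 0 then multiplying both sides by 19^(−1) gives b ≡ 0. So 19 is not a zero-divisor.

Final answer: NO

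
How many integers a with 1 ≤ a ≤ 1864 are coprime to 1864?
928

The number of a ∈ {1, ..., 1864} with gcd(a, 1864) = 1 is by definition Euler's totient φ(1864). φ is multiplicative, with φ(p^e) = p^e − p^(e−1). Factorise 1864 = 2^3 · 233. Then
  φ(1864) = (2^3 − 2^2) · (233 − 1) = 4 · 232 = 928.
So there are 928 such integers.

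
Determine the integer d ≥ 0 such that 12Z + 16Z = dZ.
(12, 16) = (4); d = 4

In the PID Z, (a, b) is generated by gcd(a, b). Compute gcd(16, 12) with the extended Euclidean algorithm, tracking rows (r, s, t) with s·16 + t·12 = r:
  row A: (16, 1, 0)   [1·16 + 0·12 = 16]
  row B: (12, 0, 1)   [0·16 + 1·12 = 12]
  16 = 1·12 + 4   → row C = row A − 1·row B = (4, 1, −1)   [check: 1·16 − 1·12 = 4]
  12 = 3·4 + 0   → remainder 0, stop. gcd = 4 (last nonzero row C).
So gcd(12, 16) = 4, with Bézout identity 1·16 − 1·12 = 4. Containment (⊇): the Bézout identity exhibits 4 as an element of (12, 16), giving (4) ⊆ (12, 16). Containment (⊆): since 4 | 12 and 4 | 16 (12 = 4·3, 16 = 4·4), every Z-linear combination of 12 and 16 is divisible by 4, so (12, 16) ⊆ (4). Therefore (12, 16) = (4), d = 4.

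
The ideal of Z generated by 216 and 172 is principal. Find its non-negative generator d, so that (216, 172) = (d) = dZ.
(216, 172) = (4); d = 4

In the PID Z, (a, b) is generated by gcd(a, b). Compute gcd(216, 172) with the extended Euclidean algorithm, tracking rows (r, s, t) with s·216 + t·172 = r:
  row A: (216, 1, 0)   [1·216 + 0·172 = 216]
  row B: (172, 0, 1)   [0·216 + 1·172 = 172]
  216 = 1·172 + 44   → row C = row A − 1·row B = (44, 1, −1)   [check: 1·216 − 1·172 = 44]
  172 = 3·44 + 40   → row D = row B − 3·row C = (40, −3, 4)   [check: −3·216 + 4·172 = 40]
  44 = 1·40 + 4   → row E = row C − 1·row D = (4, 4, −5)   [check: 4·216 − 5·172 = 4]
  40 = 10·4 + 0   → remainder 0, stop. gcd = 4 (last nonzero row E).
So gcd(216, 172) = 4, with Bézout identity 4·216 − 5·172 = 4. Containment (⊇): the Bézout identity exhibits 4 as an element of (216, 172), giving (4) ⊆ (216, 172). Containment (⊆): since 4 | 216 and 4 | 172 (216 = 4·54, 172 = 4·43), every Z-linear combination of 216 and 172 is divisible by 4, so (216, 172) ⊆ (4). Therefore (216, 172) = (4), d = 4.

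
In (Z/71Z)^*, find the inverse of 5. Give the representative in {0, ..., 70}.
Apply the extended Euclidean algorithm to (71, 5), tracking rows (r, s, t) with s·71 + t·5 = r. Each division r_prev = q·r_cur + r_new produces the new row as (previous row) − q·(current row):
  row A: (71, 1, 0)   [1·71 + 0·5 = 71]
  row B: (5, 0, 1)   [0·71 + 1·5 = 5]
  71 = 14·5 + 1   → row C = row A − 14·row B = (1, 1, −14)   [check: 1·71 − 14·5 = 1]
  5 = 5·1 + 0   → remainder 0, stop. gcd = 1 (last nonzero row C).
The gcd is 1, so 5 is invertible mod 71. The last nonzero row gives 1·71 − 14·5 = 1, so t = −14. So 5^(−1) ≡ −14 ≡ 57 (mod 71). Verify: 5 · 57 = 285 ≡ 1 (mod 71). ✓

Final answer: 5^(−1) ≡ 57 (mod 71)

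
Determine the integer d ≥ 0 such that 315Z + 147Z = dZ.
(315, 147) = (21); d = 21

In the PID Z, (a, b) is generated by gcd(a, b). Compute gcd(315, 147) with the extended Euclidean algorithm, tracking rows (r, s, t) with s·315 + t·147 = r:
  row A: (315, 1, 0)   [1·315 + 0·147 = 315]
  row B: (147, 0, 1)   [0·315 + 1·147 = 147]
  315 = 2·147 + 21   → row C = row A − 2·row B = (21, 1, −2)   [check: 1·315 − 2·147 = 21]
  147 = 7·21 + 0   → remainder 0, stop. gcd = 21 (last nonzero row C).
So gcd(315, 147) = 21, with Bézout identity 1·315 − 2·147 = 21. Containment (⊇): the Bézout identity exhibits 21 as an element of (315, 147), giving (21) ⊆ (315, 147). Containment (⊆): since 21 | 315 and 21 | 147 (315 = 21·15, 147 = 21·7), every Z-linear combination of 315 and 147 is divisible by 21, so (315, 147) ⊆ (21). Therefore (315, 147) = (21), d = 21.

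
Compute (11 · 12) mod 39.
Both factors are already reduced mod 39. 11 · 12 = 132. Dividing by 39: 132 = 3·39 + 15. So (11 · 12) mod 39 = 15.

Final answer: 15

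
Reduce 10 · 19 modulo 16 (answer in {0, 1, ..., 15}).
Reduce the factors first: 19 ≡ 3 (mod 16), so 10 · 19 ≡ 10 · 3 (mod 16). 10 · 3 = 30. Dividing by 16: 30 = 1·16 + 14. So (10 · 19) mod 16 = 14.

Final answer: 14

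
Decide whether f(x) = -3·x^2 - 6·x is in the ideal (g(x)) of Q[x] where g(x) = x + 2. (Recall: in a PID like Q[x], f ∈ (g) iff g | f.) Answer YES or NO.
YES

In Q[x] the ideal (g) consists of all multiples of g, so f ∈ (g) iff g | f, i.e. iff the remainder of f on division by g is 0. Divide f by g (g is monic, so eliminate the leading term of the running remainder at each step):
  leading term -3·x^2: subtract (-3·x)·g(x) = -3·x^2 - 6·x, leaving 0
The remainder is 0, so f(x) = g(x) · h(x) with h(x) = -3·x. Hence g | f, i.e. f ∈ (g).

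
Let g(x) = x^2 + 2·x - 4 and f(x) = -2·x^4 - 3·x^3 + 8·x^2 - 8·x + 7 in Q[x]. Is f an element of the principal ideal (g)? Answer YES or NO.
In Q[x] the ideal (g) consists of all multiples of g, so f ∈ (g) iff g | f, i.e. iff the remainder of f on division by g is 0. Divide f by g (g is monic, so eliminate the leading term of the running remainder at each step):
  leading term -2·x^4: subtract (-2·x^2)·g(x) = -2·x^4 - 4·x^3 + 8·x^2, leaving x^3 - 8·x + 7
  leading term x^3: subtract (x)·g(x) = x^3 + 2·x^2 - 4·x, leaving -2·x^2 - 4·x + 7
  leading term -2·x^2: subtract (-2)·g(x) = -2·x^2 - 4·x + 8, leaving -1
The remainder r(x) = -1 ≠ 0 (and deg r < deg g), so g ∤ f, i.e. f ∉ (g).

Final answer: NO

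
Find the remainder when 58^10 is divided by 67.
Use repeated squaring. Binary(10) = 1010. Walk through the bits of the exponent 10 left-to-right: at each bit after the leading one, square the running value, then multiply by 58 if the bit is 1 (always reducing mod 67):
  bit 1 = 1 (leading): start with 58.
  bit 2 = 0: square 58^2 = 3364 ≡ 14 (mod 67).
  bit 3 = 1: square 14^2 = 196 ≡ 62; bit is 1, so multiply 62·58 = 3596 ≡ 45 (mod 67).
  bit 4 = 0: square 45^2 = 2025 ≡ 15 (mod 67).
Final value: 58^10 ≡ 15 (mod 67).

Final answer: 15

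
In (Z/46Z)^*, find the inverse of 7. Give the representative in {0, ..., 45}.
Apply the extended Euclidean algorithm to (46, 7), tracking rows (r, s, t) with s·46 + t·7 = r. Each division r_prev = q·r_cur + r_new produces the new row as (previous row) − q·(current row):
  row A: (46, 1, 0)   [1·46 + 0·7 = 46]
  row B: (7, 0, 1)   [0·46 + 1·7 = 7]
  46 = 6·7 + 4   → row C = row A − 6·row B = (4, 1, −6)   [check: 1·46 − 6·7 = 4]
  7 = 1·4 + 3   → row D = row B − 1·row C = (3, −1, 7)   [check: −1·46 + 7·7 = 3]
  4 = 1·3 + 1   → row E = row C − 1·row D = (1, 2, −13)   [check: 2·46 − 13·7 = 1]
  3 = 3·1 + 0   → remainder 0, stop. gcd = 1 (last nonzero row E).
The gcd is 1, so 7 is invertible mod 46. The last nonzero row gives 2·46 − 13·7 = 1, so t = −13. So 7^(−1) ≡ −13 ≡ 33 (mod 46). Verify: 7 · 33 = 231 ≡ 1 (mod 46). ✓

Final answer: 7^(−1) ≡ 33 (mod 46)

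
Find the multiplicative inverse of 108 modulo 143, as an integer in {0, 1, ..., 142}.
Apply the extended Euclidean algorithm to (143, 108), tracking rows (r, s, t) with s·143 + t·108 = r. Each division r_prev = q·r_cur + r_new produces the new row as (previous row) − q·(current row):
  row A: (143, 1, 0)   [1·143 + 0·108 = 143]
  row B: (108, 0, 1)   [0·143 + 1·108 = 108]
  143 = 1·108 + 35   → row C = row A − 1·row B = (35, 1, −1)   [check: 1·143 − 1·108 = 35]
  108 = 3·35 + 3   → row D = row B − 3·row C = (3, −3, 4)   [check: −3·143 + 4·108 = 3]
  35 = 11·3 + 2   → row E = row C − 11·row D = (2, 34, −45)   [check: 34·143 − 45·108 = 2]
  3 = 1·2 + 1   → row F = row D − 1·row E = (1, −37, 49)   [check: −37·143 + 49·108 = 1]
  2 = 2·1 + 0   → remainder 0, stop. gcd = 1 (last nonzero row F).
The gcd is 1, so 108 is invertible mod 143. The last nonzero row gives −37·143 + 49·108 = 1, so t = 49. So 108^(−1) ≡ 49 (mod 143). Verify: 108 · 49 = 5292 ≡ 1 (mod 143). ✓

Final answer: 108^(−1) ≡ 49 (mod 143)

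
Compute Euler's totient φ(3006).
φ is multiplicative, with φ(p^e) = p^e − p^(e−1). Factorise 3006 = 2 · 3^2 · 167. Then
  φ(3006) = (2 − 1) · (3^2 − 3^1) · (167 − 1) = 1 · 6 · 166 = 996.

Final answer: φ(3006) = 996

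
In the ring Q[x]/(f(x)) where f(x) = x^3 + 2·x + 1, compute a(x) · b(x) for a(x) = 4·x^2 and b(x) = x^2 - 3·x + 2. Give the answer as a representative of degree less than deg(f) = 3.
First multiply in Q[x] without reducing: a · b = 4·x^4 - 12·x^3 + 8·x^2. Now divide by f(x) = x^3 + 2·x + 1, eliminating the leading term at each step:
  leading term 4·x^4: subtract (4·x)·f(x) = 4·x^4 + 8·x^2 + 4·x, leaving -12·x^3 - 4·x
  leading term -12·x^3: subtract (-12)·f(x) = -12·x^3 - 24·x - 12, leaving 20·x + 12
The degree is now < 3, so this is the remainder. Hence a · b ≡ 20·x + 12 in Q[x]/(f).

Final answer: a · b ≡ 20·x + 12 (mod f(x))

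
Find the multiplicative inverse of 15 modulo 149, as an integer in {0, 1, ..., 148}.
15^(−1) ≡ 10 (mod 149)

Apply the extended Euclidean algorithm to (149, 15), tracking rows (r, s, t) with s·149 + t·15 = r. Each division r_prev = q·r_cur + r_new produces the new row as (previous row) − q·(current row):
  row A: (149, 1, 0)   [1·149 + 0·15 = 149]
  row B: (15, 0, 1)   [0·149 + 1·15 = 15]
  149 = 9·15 + 14   → row C = row A − 9·row B = (14, 1, −9)   [check: 1·149 − 9·15 = 14]
  15 = 1·14 + 1   → row D = row B − 1·row C = (1, −1, 10)   [check: −1·149 + 10·15 = 1]
  14 = 14·1 + 0   → remainder 0, stop. gcd = 1 (last nonzero row D).
The gcd is 1, so 15 is invertible mod 149. The last nonzero row gives −1·149 + 10·15 = 1, so t = 10. So 15^(−1) ≡ 10 (mod 149). Verify: 15 · 10 = 150 ≡ 1 (mod 149). ✓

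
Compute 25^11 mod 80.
Use repeated squaring. Binary(11) = 1011. Walk through the bits of the exponent 11 left-to-right: at each bit after the leading one, square the running value, then multiply by 25 if the bit is 1 (always reducing mod 80):
  bit 1 = 1 (leading): start with 25.
  bit 2 = 0: square 25^2 = 625 ≡ 65 (mod 80).
  bit 3 = 1: square 65^2 = 4225 ≡ 65; bit is 1, so multiply 65·25 = 1625 ≡ 25 (mod 80).
  bit 4 = 1: square 25^2 = 625 ≡ 65; bit is 1, so multiply 65·25 = 1625 ≡ 25 (mod 80).
Final value: 25^11 ≡ 25 (mod 80).

Final answer: 25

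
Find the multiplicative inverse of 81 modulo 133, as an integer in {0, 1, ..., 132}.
81^(−1) ≡ 23 (mod 133)

Apply the extended Euclidean algorithm to (133, 81), tracking rows (r, s, t) with s·133 + t·81 = r. Each division r_prev = q·r_cur + r_new produces the new row as (previous row) − q·(current row):
  row A: (133, 1, 0)   [1·133 + 0·81 = 133]
  row B: (81, 0, 1)   [0·133 + 1·81 = 81]
  133 = 1·81 + 52   → row C = row A − 1·row B = (52, 1, −1)   [check: 1·133 − 1·81 = 52]
  81 = 1·52 + 29   → row D = row B − 1·row C = (29, −1, 2)   [check: −1·133 + 2·81 = 29]
  52 = 1·29 + 23   → row E = row C − 1·row D = (23, 2, −3)   [check: 2·133 − 3·81 = 23]
  29 = 1·23 + 6   → row F = row D − 1·row E = (6, −3, 5)   [check: −3·133 + 5·81 = 6]
  23 = 3·6 + 5   → row G = row E − 3·row F = (5, 11, −18)   [check: 11·133 − 18·81 = 5]
  6 = 1·5 + 1   → row H = row F − 1·row G = (1, −14, 23)   [check: −14·133 + 23·81 = 1]
  5 = 5·1 + 0   → remainder 0, stop. gcd = 1 (last nonzero row H).
The gcd is 1, so 81 is invertible mod 133. The last nonzero row gives −14·133 + 23·81 = 1, so t = 23. So 81^(−1) ≡ 23 (mod 133). Verify: 81 · 23 = 1863 ≡ 1 (mod 133). ✓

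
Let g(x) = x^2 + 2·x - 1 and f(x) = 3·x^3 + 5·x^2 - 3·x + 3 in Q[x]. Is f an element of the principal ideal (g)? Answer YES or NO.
NO

In Q[x] the ideal (g) consists of all multiples of g, so f ∈ (g) iff g | f, i.e. iff the remainder of f on division by g is 0. Divide f by g (g is monic, so eliminate the leading term of the running remainder at each step):
  leading term 3·x^3: subtract (3·x)·g(x) = 3·x^3 + 6·x^2 - 3·x, leaving 3 - x^2
  leading term -x^2: subtract (-1)·g(x) = -x^2 - 2·x + 1, leaving 2·x + 2
The remainder r(x) = 2·x + 2 ≠ 0 (and deg r < deg g), so g ∤ f, i.e. f ∉ (g).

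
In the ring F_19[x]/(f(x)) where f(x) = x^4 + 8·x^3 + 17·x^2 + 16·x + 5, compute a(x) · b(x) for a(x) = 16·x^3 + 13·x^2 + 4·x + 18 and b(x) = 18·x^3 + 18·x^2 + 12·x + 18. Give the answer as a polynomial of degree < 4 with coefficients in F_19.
a · b ≡ 7·x^3 + 8·x^2 + 12·x + 16 (mod f(x))

Multiply as integer polynomials: a · b = 288·x^6 + 522·x^5 + 498·x^4 + 840·x^3 + 606·x^2 + 288·x + 324. Reducing coefficients mod 19: a · b ≡ 3·x^6 + 9·x^5 + 4·x^4 + 4·x^3 + 17·x^2 + 3·x + 1. Now divide by f(x) = x^4 + 8·x^3 + 17·x^2 + 16·x + 5 in F_19[x], eliminating the leading term at each step:
  leading term 3·x^6: subtract (3·x^2)·f(x) = 3·x^6 + 5·x^5 + 13·x^4 + 10·x^3 + 15·x^2, leaving 4·x^5 + 10·x^4 + 13·x^3 + 2·x^2 + 3·x + 1 (coefficients mod 19)
  leading term 4·x^5: subtract (4·x)·f(x) = 4·x^5 + 13·x^4 + 11·x^3 + 7·x^2 + x, leaving 16·x^4 + 2·x^3 + 14·x^2 + 2·x + 1 (coefficients mod 19)
  leading term 16·x^4: subtract (16)·f(x) = 16·x^4 + 14·x^3 + 6·x^2 + 9·x + 4, leaving 7·x^3 + 8·x^2 + 12·x + 16 (coefficients mod 19)
The degree is now < 4, so this is the remainder. Hence a · b ≡ 7·x^3 + 8·x^2 + 12·x + 16 in F_19[x]/(f).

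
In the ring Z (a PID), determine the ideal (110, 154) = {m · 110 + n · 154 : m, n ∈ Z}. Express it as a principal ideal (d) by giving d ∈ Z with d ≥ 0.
(110, 154) = (22); d = 22

In the PID Z, (a, b) is generated by gcd(a, b). Compute gcd(154, 110) with the extended Euclidean algorithm, tracking rows (r, s, t) with s·154 + t·110 = r:
  row A: (154, 1, 0)   [1·154 + 0·110 = 154]
  row B: (110, 0, 1)   [0·154 + 1·110 = 110]
  154 = 1·110 + 44   → row C = row A − 1·row B = (44, 1, −1)   [check: 1·154 − 1·110 = 44]
  110 = 2·44 + 22   → row D = row B − 2·row C = (22, −2, 3)   [check: −2·154 + 3·110 = 22]
  44 = 2·22 + 0   → remainder 0, stop. gcd = 22 (last nonzero row D).
So gcd(110, 154) = 22, with Bézout identity −2·154 + 3·110 = 22. Containment (⊇): the Bézout identity exhibits 22 as an element of (110, 154), giving (22) ⊆ (110, 154). Containment (⊆): since 22 | 110 and 22 | 154 (110 = 22·5, 154 = 22·7), every Z-linear combination of 110 and 154 is divisible by 22, so (110, 154) ⊆ (22). Therefore (110, 154) = (22), d = 22.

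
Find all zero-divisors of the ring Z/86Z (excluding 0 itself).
nonzero zero-divisors of Z/86Z = {2, 4, 6, 8, 10, 12, 14, 16, 18, 20, 22, 24, 26, 28, 30, 32, 34, 36, 38, 40, 42, 43, 44, 46, 48, 50, 52, 54, 56, 58, 60, 62, 64, 66, 68, 70, 72, 74, 76, 78, 80, 82, 84}

An element a ∈ Z/86Z (with a ≠ 0) is a zero-divisor iff gcd(a, 86) > 1 (because a is a unit precisely when gcd(a, n) = 1, and in Z/nZ every nonzero, non-unit element is a zero-divisor). Scan a = 1, ..., 85 and keep those with gcd(a, 86) > 1:
  gcd(2, 86) = 2, gcd(4, 86) = 2, gcd(6, 86) = 2, gcd(8, 86) = 2, gcd(10, 86) = 2, gcd(12, 86) = 2, gcd(14, 86) = 2, gcd(16, 86) = 2, gcd(18, 86) = 2, gcd(20, 86) = 2, gcd(22, 86) = 2, gcd(24, 86) = 2, gcd(26, 86) = 2, gcd(28, 86) = 2, gcd(30, 86) = 2, gcd(32, 86) = 2, gcd(34, 86) = 2, gcd(36, 86) = 2, gcd(38, 86) = 2, gcd(40, 86) = 2, gcd(42, 86) = 2, gcd(43, 86) = 43, gcd(44, 86) = 2, gcd(46, 86) = 2, gcd(48, 86) = 2, gcd(50, 86) = 2, gcd(52, 86) = 2, gcd(54, 86) = 2, gcd(56, 86) = 2, gcd(58, 86) = 2, gcd(60, 86) = 2, gcd(62, 86) = 2, gcd(64, 86) = 2, gcd(66, 86) = 2, gcd(68, 86) = 2, gcd(70, 86) = 2, gcd(72, 86) = 2, gcd(74, 86) = 2, gcd(76, 86) = 2, gcd(78, 86) = 2, gcd(80, 86) = 2, gcd(82, 86) = 2, gcd(84, 86) = 2.
All other a ∈ {1, ..., 85} have gcd(a, 86) = 1 and are units. So the nonzero zero-divisors are exactly the 43 values of a appearing in this scan.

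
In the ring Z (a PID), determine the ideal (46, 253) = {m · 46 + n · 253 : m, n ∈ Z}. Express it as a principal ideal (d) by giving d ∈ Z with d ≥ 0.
(46, 253) = (23); d = 23

In the PID Z, (a, b) is generated by gcd(a, b). Compute gcd(253, 46) with the extended Euclidean algorithm, tracking rows (r, s, t) with s·253 + t·46 = r:
  row A: (253, 1, 0)   [1·253 + 0·46 = 253]
  row B: (46, 0, 1)   [0·253 + 1·46 = 46]
  253 = 5·46 + 23   → row C = row A − 5·row B = (23, 1, −5)   [check: 1·253 − 5·46 = 23]
  46 = 2·23 + 0   → remainder 0, stop. gcd = 23 (last nonzero row C).
So gcd(46, 253) = 23, with Bézout identity 1·253 − 5·46 = 23. Containment (⊇): the Bézout identity exhibits 23 as an element of (46, 253), giving (23) ⊆ (46, 253). Containment (⊆): since 23 | 46 and 23 | 253 (46 = 23·2, 253 = 23·11), every Z-linear combination of 46 and 253 is divisible by 23, so (46, 253) ⊆ (23). Therefore (46, 253) = (23), d = 23.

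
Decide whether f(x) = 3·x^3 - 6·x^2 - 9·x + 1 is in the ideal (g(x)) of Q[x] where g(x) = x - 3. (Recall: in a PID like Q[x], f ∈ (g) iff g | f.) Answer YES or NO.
NO

In Q[x] the ideal (g) consists of all multiples of g, so f ∈ (g) iff g | f, i.e. iff the remainder of f on division by g is 0. Divide f by g (g is monic, so eliminate the leading term of the running remainder at each step):
  leading term 3·x^3: subtract (3·x^2)·g(x) = 3·x^3 - 9·x^2, leaving 3·x^2 - 9·x + 1
  leading term 3·x^2: subtract (3·x)·g(x) = 3·x^2 - 9·x, leaving 1
The remainder r(x) = 1 ≠ 0 (and deg r < deg g), so g ∤ f, i.e. f ∉ (g).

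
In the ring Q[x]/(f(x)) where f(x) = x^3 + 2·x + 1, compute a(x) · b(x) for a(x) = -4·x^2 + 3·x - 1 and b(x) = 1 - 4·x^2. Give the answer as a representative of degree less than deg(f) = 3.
First multiply in Q[x] without reducing: a · b = 16·x^4 - 12·x^3 + 3·x - 1. Now divide by f(x) = x^3 + 2·x + 1, eliminating the leading term at each step:
  leading term 16·x^4: subtract (16·x)·f(x) = 16·x^4 + 32·x^2 + 16·x, leaving -12·x^3 - 32·x^2 - 13·x - 1
  leading term -12·x^3: subtract (-12)·f(x) = -12·x^3 - 24·x - 12, leaving -32·x^2 + 11·x + 11
The degree is now < 3, so this is the remainder. Hence a · b ≡ -32·x^2 + 11·x + 11 in Q[x]/(f).

Final answer: a · b ≡ -32·x^2 + 11·x + 11 (mod f(x))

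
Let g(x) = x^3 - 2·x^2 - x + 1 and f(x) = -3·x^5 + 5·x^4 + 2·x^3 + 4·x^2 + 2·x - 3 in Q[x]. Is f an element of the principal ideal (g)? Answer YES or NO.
YES

In Q[x] the ideal (g) consists of all multiples of g, so f ∈ (g) iff g | f, i.e. iff the remainder of f on division by g is 0. Divide f by g (g is monic, so eliminate the leading term of the running remainder at each step):
  leading term -3·x^5: subtract (-3·x^2)·g(x) = -3·x^5 + 6·x^4 + 3·x^3 - 3·x^2, leaving -x^4 - x^3 + 7·x^2 + 2·x - 3
  leading term -x^4: subtract (-x)·g(x) = -x^4 + 2·x^3 + x^2 - x, leaving -3·x^3 + 6·x^2 + 3·x - 3
  leading term -3·x^3: subtract (-3)·g(x) = -3·x^3 + 6·x^2 + 3·x - 3, leaving 0
The remainder is 0, so f(x) = g(x) · h(x) with h(x) = -3·x^2 - x - 3. Hence g | f, i.e. f ∈ (g).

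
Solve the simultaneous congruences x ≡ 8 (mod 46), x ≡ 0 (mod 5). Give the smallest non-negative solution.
The moduli 46, 5 are pairwise coprime, so by the CRT there is a unique solution mod 46·5 = 230.
Solve by successive substitution. Start with x ≡ 8 (mod 46).
  Combine with x ≡ 0 (mod 5): write x = 8 + 46·t and require 8 + 46·t ≡ 0 (mod 5), i.e. 46·t ≡ 0 − 8 ≡ 2 (mod 5). Since 46^(−1) ≡ 1 (mod 5) (46 ≡ 1 (mod 5)), t ≡ 1·2 ≡ 2 (mod 5). So x ≡ 8 + 46·2 = 100 (mod 230).
Unique solution in [0, 230): x = 100.

Final answer: x ≡ 100 (mod 230); the representative in [0, 230) is 100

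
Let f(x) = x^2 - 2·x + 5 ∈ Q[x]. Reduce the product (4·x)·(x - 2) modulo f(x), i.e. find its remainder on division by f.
First multiply in Q[x] without reducing: a · b = 4·x^2 - 8·x. Now divide by f(x) = x^2 - 2·x + 5, eliminating the leading term at each step:
  leading term 4·x^2: subtract (4)·f(x) = 4·x^2 - 8·x + 20, leaving -20
The degree is now < 2, so this is the remainder. Hence a · b ≡ -20 in Q[x]/(f).

Final answer: a · b ≡ -20 (mod f(x))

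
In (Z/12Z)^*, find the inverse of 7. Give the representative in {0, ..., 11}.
Apply the extended Euclidean algorithm to (12, 7), tracking rows (r, s, t) with s·12 + t·7 = r. Each division r_prev = q·r_cur + r_new produces the new row as (previous row) − q·(current row):
  row A: (12, 1, 0)   [1·12 + 0·7 = 12]
  row B: (7, 0, 1)   [0·12 + 1·7 = 7]
  12 = 1·7 + 5   → row C = row A − 1·row B = (5, 1, −1)   [check: 1·12 − 1·7 = 5]
  7 = 1·5 + 2   → row D = row B − 1·row C = (2, −1, 2)   [check: −1·12 + 2·7 = 2]
  5 = 2·2 + 1   → row E = row C − 2·row D = (1, 3, −5)   [check: 3·12 − 5·7 = 1]
  2 = 2·1 + 0   → remainder 0, stop. gcd = 1 (last nonzero row E).
The gcd is 1, so 7 is invertible mod 12. The last nonzero row gives 3·12 − 5·7 = 1, so t = −5. So 7^(−1) ≡ −5 ≡ 7 (mod 12). Verify: 7 · 7 = 49 ≡ 1 (mod 12). ✓

Final answer: 7^(−1) ≡ 7 (mod 12)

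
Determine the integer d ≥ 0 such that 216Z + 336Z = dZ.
In the PID Z, (a, b) is generated by gcd(a, b). Compute gcd(336, 216) with the extended Euclidean algorithm, tracking rows (r, s, t) with s·336 + t·216 = r:
  row A: (336, 1, 0)   [1·336 + 0·216 = 336]
  row B: (216, 0, 1)   [0·336 + 1·216 = 216]
  336 = 1·216 + 120   → row C = row A − 1·row B = (120, 1, −1)   [check: 1·336 − 1·216 = 120]
  216 = 1·120 + 96   → row D = row B − 1·row C = (96, −1, 2)   [check: −1·336 + 2·216 = 96]
  120 = 1·96 + 24   → row E = row C − 1·row D = (24, 2, −3)   [check: 2·336 − 3·216 = 24]
  96 = 4·24 + 0   → remainder 0, stop. gcd = 24 (last nonzero row E).
So gcd(216, 336) = 24, with Bézout identity 2·336 − 3·216 = 24. Containment (⊇): the Bézout identity exhibits 24 as an element of (216, 336), giving (24) ⊆ (216, 336). Containment (⊆): since 24 | 216 and 24 | 336 (216 = 24·9, 336 = 24·14), every Z-linear combination of 216 and 336 is divisible by 24, so (216, 336) ⊆ (24). Therefore (216, 336) = (24), d = 24.

Final answer: (216, 336) = (24); d = 24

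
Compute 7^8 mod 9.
Use repeated squaring. Binary(8) = 1000. Walk through the bits of the exponent 8 left-to-right: at each bit after the leading one, square the running value, then multiply by 7 if the bit is 1 (always reducing mod 9):
  bit 1 = 1 (leading): start with 7.
  bit 2 = 0: square 7^2 = 49 ≡ 4 (mod 9).
  bit 3 = 0: square 4^2 = 16 ≡ 7 (mod 9).
  bit 4 = 0: square 7^2 = 49 ≡ 4 (mod 9).
Final value: 7^8 ≡ 4 (mod 9).

Final answer: 4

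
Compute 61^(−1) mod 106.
Apply the extended Euclidean algorithm to (106, 61), tracking rows (r, s, t) with s·106 + t·61 = r. Each division r_prev = q·r_cur + r_new produces the new row as (previous row) − q·(current row):
  row A: (106, 1, 0)   [1·106 + 0·61 = 106]
  row B: (61, 0, 1)   [0·106 + 1·61 = 61]
  106 = 1·61 + 45   → row C = row A − 1·row B = (45, 1, −1)   [check: 1·106 − 1·61 = 45]
  61 = 1·45 + 16   → row D = row B − 1·row C = (16, −1, 2)   [check: −1·106 + 2·61 = 16]
  45 = 2·16 + 13   → row E = row C − 2·row D = (13, 3, −5)   [check: 3·106 − 5·61 = 13]
  16 = 1·13 + 3   → row F = row D − 1·row E = (3, −4, 7)   [check: −4·106 + 7·61 = 3]
  13 = 4·3 + 1   → row G = row E − 4·row F = (1, 19, −33)   [check: 19·106 − 33·61 = 1]
  3 = 3·1 + 0   → remainder 0, stop. gcd = 1 (last nonzero row G).
The gcd is 1, so 61 is invertible mod 106. The last nonzero row gives 19·106 − 33·61 = 1, so t = −33. So 61^(−1) ≡ −33 ≡ 73 (mod 106). Verify: 61 · 73 = 4453 ≡ 1 (mod 106). ✓

Final answer: 61^(−1) ≡ 73 (mod 106)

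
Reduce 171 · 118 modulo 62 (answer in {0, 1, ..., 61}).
Reduce the factors first: 171 ≡ 47, 118 ≡ 56 (mod 62), so 171 · 118 ≡ 47 · 56 (mod 62). 47 · 56 = 2632. Dividing by 62: 2632 = 42·62 + 28. So (171 · 118) mod 62 = 28.

Final answer: 28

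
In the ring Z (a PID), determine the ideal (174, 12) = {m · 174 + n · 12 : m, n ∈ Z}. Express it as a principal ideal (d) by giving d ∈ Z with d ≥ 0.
(174, 12) = (6); d = 6

In the PID Z, (a, b) is generated by gcd(a, b). Compute gcd(174, 12) with the extended Euclidean algorithm, tracking rows (r, s, t) with s·174 + t·12 = r:
  row A: (174, 1, 0)   [1·174 + 0·12 = 174]
  row B: (12, 0, 1)   [0·174 + 1·12 = 12]
  174 = 14·12 + 6   → row C = row A − 14·row B = (6, 1, −14)   [check: 1·174 − 14·12 = 6]
  12 = 2·6 + 0   → remainder 0, stop. gcd = 6 (last nonzero row C).
So gcd(174, 12) = 6, with Bézout identity 1·174 − 14·12 = 6. Containment (⊇): the Bézout identity exhibits 6 as an element of (174, 12), giving (6) ⊆ (174, 12). Containment (⊆): since 6 | 174 and 6 | 12 (174 = 6·29, 12 = 6·2), every Z-linear combination of 174 and 12 is divisible by 6, so (174, 12) ⊆ (6). Therefore (174, 12) = (6), d = 6.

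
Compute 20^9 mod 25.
0

Use repeated squaring. Binary(9) = 1001. Walk through the bits of the exponent 9 left-to-right: at each bit after the leading one, square the running value, then multiply by 20 if the bit is 1 (always reducing mod 25):
  bit 1 = 1 (leading): start with 20.
  bit 2 = 0: square 20^2 = 400 ≡ 0 (mod 25).
  bit 3 = 0: square 0^2 = 0 (mod 25).
  bit 4 = 1: square 0^2 = 0; bit is 1, so multiply 0·20 = 0 (mod 25).
Final value: 20^9 ≡ 0 (mod 25).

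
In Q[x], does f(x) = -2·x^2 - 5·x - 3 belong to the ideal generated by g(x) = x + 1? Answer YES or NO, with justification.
In Q[x] the ideal (g) consists of all multiples of g, so f ∈ (g) iff g | f, i.e. iff the remainder of f on division by g is 0. Divide f by g (g is monic, so eliminate the leading term of the running remainder at each step):
  leading term -2·x^2: subtract (-2·x)·g(x) = -2·x^2 - 2·x, leaving -3·x - 3
  leading term -3·x: subtract (-3)·g(x) = -3·x - 3, leaving 0
The remainder is 0, so f(x) = g(x) · h(x) with h(x) = -2·x - 3. Hence g | f, i.e. f ∈ (g).

Final answer: YES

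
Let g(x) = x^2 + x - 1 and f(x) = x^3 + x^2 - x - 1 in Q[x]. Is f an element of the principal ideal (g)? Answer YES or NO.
In Q[x] the ideal (g) consists of all multiples of g, so f ∈ (g) iff g | f, i.e. iff the remainder of f on division by g is 0. Divide f by g (g is monic, so eliminate the leading term of the running remainder at each step):
  leading term x^3: subtract (x)·g(x) = x^3 + x^2 - x, leaving -1
The remainder r(x) = -1 ≠ 0 (and deg r < deg g), so g ∤ f, i.e. f ∉ (g).

Final answer: NO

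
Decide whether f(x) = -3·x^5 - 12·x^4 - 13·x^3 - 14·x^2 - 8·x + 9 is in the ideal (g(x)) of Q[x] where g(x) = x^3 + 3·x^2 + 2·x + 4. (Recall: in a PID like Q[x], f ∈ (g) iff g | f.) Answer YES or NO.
NO

In Q[x] the ideal (g) consists of all multiples of g, so f ∈ (g) iff g | f, i.e. iff the remainder of f on division by g is 0. Divide f by g (g is monic, so eliminate the leading term of the running remainder at each step):
  leading term -3·x^5: subtract (-3·x^2)·g(x) = -3·x^5 - 9·x^4 - 6·x^3 - 12·x^2, leaving -3·x^4 - 7·x^3 - 2·x^2 - 8·x + 9
  leading term -3·x^4: subtract (-3·x)·g(x) = -3·x^4 - 9·x^3 - 6·x^2 - 12·x, leaving 2·x^3 + 4·x^2 + 4·x + 9
  leading term 2·x^3: subtract (2)·g(x) = 2·x^3 + 6·x^2 + 4·x + 8, leaving 1 - 2·x^2
The remainder r(x) = 1 - 2·x^2 ≠ 0 (and deg r < deg g), so g ∤ f, i.e. f ∉ (g).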